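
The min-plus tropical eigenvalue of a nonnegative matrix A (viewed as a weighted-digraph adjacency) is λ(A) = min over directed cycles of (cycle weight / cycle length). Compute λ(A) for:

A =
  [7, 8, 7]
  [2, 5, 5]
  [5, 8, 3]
λ(A) = 3

Enumerate directed cycles and compute their means (weight / length). Sample:
  cycle 0 → 0: weight = 7, length = 1, mean = 7/1 ≈ 7.000
  cycle 1 → 1: weight = 5, length = 1, mean = 5/1 ≈ 5.000
  cycle 2 → 2: weight = 3, length = 1, mean = 3/1 ≈ 3.000
  cycle 0 → 1 → 0: weight = 10, length = 2, mean = 10/2 ≈ 5.000
  cycle 0 → 2 → 0: weight = 12, length = 2, mean = 12/2 ≈ 6.000
  cycle 1 → 0 → 1: weight = 10, length = 2, mean = 10/2 ≈ 5.000
Minimum mean = 3.000, attained e.g. along the cycle 2 → 2 with weight 3 and length 1. So λ(A) = 3/1 = 3.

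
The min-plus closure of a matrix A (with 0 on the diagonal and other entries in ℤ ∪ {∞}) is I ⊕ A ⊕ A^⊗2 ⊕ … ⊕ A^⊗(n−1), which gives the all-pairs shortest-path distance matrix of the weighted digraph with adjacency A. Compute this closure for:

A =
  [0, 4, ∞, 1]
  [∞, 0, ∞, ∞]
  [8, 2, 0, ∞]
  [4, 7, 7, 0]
Closure =
  [0, 4, 8, 1]
  [∞, 0, ∞, ∞]
  [8, 2, 0, 9]
  [4, 7, 7, 0]

This is the Floyd-Warshall all-pairs shortest-path computation. For each intermediate vertex k = 0, 1, …, 3, update dist[i][j] ← min(dist[i][j], dist[i][k] + dist[k][j]). The final matrix gives, for each (i, j), the minimum total weight of any directed path from i to j (possibly empty when i = j).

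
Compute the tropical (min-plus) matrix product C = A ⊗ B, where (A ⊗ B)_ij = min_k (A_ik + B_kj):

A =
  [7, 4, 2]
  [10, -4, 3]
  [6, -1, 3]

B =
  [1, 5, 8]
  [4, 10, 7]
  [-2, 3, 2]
A ⊗ B =
  [0, 5, 4]
  [0, 6, 3]
  [1, 6, 5]

Apply the min-plus product entry-by-entry:
  C[0][0] = min over k of (A[0][0] + B[0][0] = 7 + 1 = 8, A[0][1] + B[1][0] = 4 + 4 = 8, A[0][2] + B[2][0] = 2 + -2 = 0) = 0 (attained at k = 2)
  C[0][1] = min over k of (A[0][0] + B[0][1] = 7 + 5 = 12, A[0][1] + B[1][1] = 4 + 10 = 14, A[0][2] + B[2][1] = 2 + 3 = 5) = 5 (attained at k = 2)
  C[0][2] = min over k of (A[0][0] + B[0][2] = 7 + 8 = 15, A[0][1] + B[1][2] = 4 + 7 = 11, A[0][2] + B[2][2] = 2 + 2 = 4) = 4 (attained at k = 2)
  C[1][0] = min over k of (A[1][0] + B[0][0] = 10 + 1 = 11, A[1][1] + B[1][0] = -4 + 4 = 0, A[1][2] + B[2][0] = 3 + -2 = 1) = 0 (attained at k = 1)
  C[1][1] = min over k of (A[1][0] + B[0][1] = 10 + 5 = 15, A[1][1] + B[1][1] = -4 + 10 = 6, A[1][2] + B[2][1] = 3 + 3 = 6) = 6 (attained at k = 1)
  C[1][2] = min over k of (A[1][0] + B[0][2] = 10 + 8 = 18, A[1][1] + B[1][2] = -4 + 7 = 3, A[1][2] + B[2][2] = 3 + 2 = 5) = 3 (attained at k = 1)
  C[2][0] = min over k of (A[2][0] + B[0][0] = 6 + 1 = 7, A[2][1] + B[1][0] = -1 + 4 = 3, A[2][2] + B[2][0] = 3 + -2 = 1) = 1 (attained at k = 2)
  C[2][1] = min over k of (A[2][0] + B[0][1] = 6 + 5 = 11, A[2][1] + B[1][1] = -1 + 10 = 9, A[2][2] + B[2][1] = 3 + 3 = 6) = 6 (attained at k = 2)
  C[2][2] = min over k of (A[2][0] + B[0][2] = 6 + 8 = 14, A[2][1] + B[1][2] = -1 + 7 = 6, A[2][2] + B[2][2] = 3 + 2 = 5) = 5 (attained at k = 2)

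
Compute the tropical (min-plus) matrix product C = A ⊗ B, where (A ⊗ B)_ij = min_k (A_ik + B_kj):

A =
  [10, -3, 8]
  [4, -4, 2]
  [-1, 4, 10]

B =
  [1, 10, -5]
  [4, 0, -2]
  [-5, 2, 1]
A ⊗ B =
  [1, -3, -5]
  [-3, -4, -6]
  [0, 4, -6]

Apply the min-plus product entry-by-entry:
  C[0][0] = min over k of (A[0][0] + B[0][0] = 10 + 1 = 11, A[0][1] + B[1][0] = -3 + 4 = 1, A[0][2] + B[2][0] = 8 + -5 = 3) = 1 (attained at k = 1)
  C[0][1] = min over k of (A[0][0] + B[0][1] = 10 + 10 = 20, A[0][1] + B[1][1] = -3 + 0 = -3, A[0][2] + B[2][1] = 8 + 2 = 10) = -3 (attained at k = 1)
  C[0][2] = min over k of (A[0][0] + B[0][2] = 10 + -5 = 5, A[0][1] + B[1][2] = -3 + -2 = -5, A[0][2] + B[2][2] = 8 + 1 = 9) = -5 (attained at k = 1)
  C[1][0] = min over k of (A[1][0] + B[0][0] = 4 + 1 = 5, A[1][1] + B[1][0] = -4 + 4 = 0, A[1][2] + B[2][0] = 2 + -5 = -3) = -3 (attained at k = 2)
  C[1][1] = min over k of (A[1][0] + B[0][1] = 4 + 10 = 14, A[1][1] + B[1][1] = -4 + 0 = -4, A[1][2] + B[2][1] = 2 + 2 = 4) = -4 (attained at k = 1)
  C[1][2] = min over k of (A[1][0] + B[0][2] = 4 + -5 = -1, A[1][1] + B[1][2] = -4 + -2 = -6, A[1][2] + B[2][2] = 2 + 1 = 3) = -6 (attained at k = 1)
  C[2][0] = min over k of (A[2][0] + B[0][0] = -1 + 1 = 0, A[2][1] + B[1][0] = 4 + 4 = 8, A[2][2] + B[2][0] = 10 + -5 = 5) = 0 (attained at k = 0)
  C[2][1] = min over k of (A[2][0] + B[0][1] = -1 + 10 = 9, A[2][1] + B[1][1] = 4 + 0 = 4, A[2][2] + B[2][1] = 10 + 2 = 12) = 4 (attained at k = 1)
  C[2][2] = min over k of (A[2][0] + B[0][2] = -1 + -5 = -6, A[2][1] + B[1][2] = 4 + -2 = 2, A[2][2] + B[2][2] = 10 + 1 = 11) = -6 (attained at k = 0)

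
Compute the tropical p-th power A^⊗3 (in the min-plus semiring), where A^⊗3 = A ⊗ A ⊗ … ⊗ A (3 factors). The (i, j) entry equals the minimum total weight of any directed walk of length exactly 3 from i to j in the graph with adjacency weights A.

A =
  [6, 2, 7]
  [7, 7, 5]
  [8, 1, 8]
A^⊗3 =
  [15, 8, 13]
  [13, 13, 11]
  [14, 7, 13]

Each entry (A^⊗3)_ij equals the minimum over all length-3 walks i = v_0 → v_1 → … → v_3 = j of Σ_t A[v_t][v_{t+1}]. For example, for (i, j) = (0, 2) we minimise over 9 possible intermediate vertex sequences; the minimum is 13, attained along the walk 0 → 0 → 1 → 2.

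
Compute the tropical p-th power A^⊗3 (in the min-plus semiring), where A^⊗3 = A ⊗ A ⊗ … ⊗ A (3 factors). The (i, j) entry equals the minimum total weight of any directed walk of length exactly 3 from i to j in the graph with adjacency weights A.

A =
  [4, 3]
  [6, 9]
A^⊗3 =
  [12, 11]
  [14, 13]

Each entry (A^⊗3)_ij equals the minimum over all length-3 walks i = v_0 → v_1 → … → v_3 = j of Σ_t A[v_t][v_{t+1}]. For example, for (i, j) = (0, 1) we minimise over 4 possible intermediate vertex sequences; the minimum is 11, attained along the walk 0 → 0 → 0 → 1.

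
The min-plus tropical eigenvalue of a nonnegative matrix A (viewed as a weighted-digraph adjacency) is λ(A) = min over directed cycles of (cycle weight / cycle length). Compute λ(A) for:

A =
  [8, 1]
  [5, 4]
λ(A) = 3

Enumerate directed cycles and compute their means (weight / length). Sample:
  cycle 0 → 0: weight = 8, length = 1, mean = 8/1 ≈ 8.000
  cycle 1 → 1: weight = 4, length = 1, mean = 4/1 ≈ 4.000
  cycle 0 → 1 → 0: weight = 6, length = 2, mean = 6/2 ≈ 3.000
  cycle 1 → 0 → 1: weight = 6, length = 2, mean = 6/2 ≈ 3.000
Minimum mean = 3.000, attained e.g. along the cycle 0 → 1 → 0 with weight 6 and length 2. So λ(A) = 6/2 = 3.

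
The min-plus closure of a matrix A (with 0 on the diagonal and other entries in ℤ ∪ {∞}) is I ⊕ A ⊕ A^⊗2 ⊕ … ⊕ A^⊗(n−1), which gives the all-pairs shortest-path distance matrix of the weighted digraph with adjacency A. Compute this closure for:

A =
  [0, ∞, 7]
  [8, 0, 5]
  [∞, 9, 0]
Closure =
  [0, 16, 7]
  [8, 0, 5]
  [17, 9, 0]

This is the Floyd-Warshall all-pairs shortest-path computation. For each intermediate vertex k = 0, 1, …, 2, update dist[i][j] ← min(dist[i][j], dist[i][k] + dist[k][j]). The final matrix gives, for each (i, j), the minimum total weight of any directed path from i to j (possibly empty when i = j).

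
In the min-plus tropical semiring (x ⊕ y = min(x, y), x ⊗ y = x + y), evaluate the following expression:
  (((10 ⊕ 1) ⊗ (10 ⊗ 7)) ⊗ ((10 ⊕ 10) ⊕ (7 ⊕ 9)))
(((10 ⊕ 1) ⊗ (10 ⊗ 7)) ⊗ ((10 ⊕ 10) ⊕ (7 ⊕ 9))) = 25

Expand innermost to outermost. Recall ⊕ takes the minimum of its arguments and ⊗ takes their sum. Working out the expression (((10 ⊕ 1) ⊗ (10 ⊗ 7)) ⊗ ((10 ⊕ 10) ⊕ (7 ⊕ 9))) gives 25.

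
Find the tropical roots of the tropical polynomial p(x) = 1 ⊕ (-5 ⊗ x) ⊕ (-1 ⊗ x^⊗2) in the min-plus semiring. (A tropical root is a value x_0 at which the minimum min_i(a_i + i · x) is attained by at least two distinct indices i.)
Roots: {-4, 6}

Each tropical root is a break point of the lower envelope of the lines y = a_i + i · x (there are 3 lines, with slopes 0, 1, ..., 2). Only the lines that attain the minimum somewhere contribute to roots; other lines are dominated. Here the surviving (envelope) indices are i = 2, i = 1, i = 0.
Intersections between consecutive envelope lines give the roots: for adjacent envelope indices i < j the intersection is x = (a_i − a_j) / (j − i). Reading off the sorted break points: {-4, 6}.
Verification: at each break x_0, at least two indices attain the minimum of min_i(a_i + i · x_0).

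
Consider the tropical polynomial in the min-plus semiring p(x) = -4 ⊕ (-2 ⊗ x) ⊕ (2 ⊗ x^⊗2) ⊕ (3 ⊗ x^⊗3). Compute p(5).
p(5) = -4

A tropical monomial a ⊗ x^⊗i evaluates to a + i · x. Evaluating each term at x = 5:
  Term 0 contributes -4 + 0 · 5 = -4
  Term 1 contributes -2 + 1 · 5 = 3
  Term 2 contributes 2 + 2 · 5 = 12
  Term 3 contributes 3 + 3 · 5 = 18
p(5) = ⊕ of these = min[-4, 3, 12, 18] = -4.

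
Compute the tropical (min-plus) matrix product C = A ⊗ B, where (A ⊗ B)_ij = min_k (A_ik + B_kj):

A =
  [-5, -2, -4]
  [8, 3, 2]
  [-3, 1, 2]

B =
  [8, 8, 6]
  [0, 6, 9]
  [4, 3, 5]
A ⊗ B =
  [-2, -1, 1]
  [3, 5, 7]
  [1, 5, 3]

Apply the min-plus product entry-by-entry:
  C[0][0] = min over k of (A[0][0] + B[0][0] = -5 + 8 = 3, A[0][1] + B[1][0] = -2 + 0 = -2, A[0][2] + B[2][0] = -4 + 4 = 0) = -2 (attained at k = 1)
  C[0][1] = min over k of (A[0][0] + B[0][1] = -5 + 8 = 3, A[0][1] + B[1][1] = -2 + 6 = 4, A[0][2] + B[2][1] = -4 + 3 = -1) = -1 (attained at k = 2)
  C[0][2] = min over k of (A[0][0] + B[0][2] = -5 + 6 = 1, A[0][1] + B[1][2] = -2 + 9 = 7, A[0][2] + B[2][2] = -4 + 5 = 1) = 1 (attained at k = 0)
  C[1][0] = min over k of (A[1][0] + B[0][0] = 8 + 8 = 16, A[1][1] + B[1][0] = 3 + 0 = 3, A[1][2] + B[2][0] = 2 + 4 = 6) = 3 (attained at k = 1)
  C[1][1] = min over k of (A[1][0] + B[0][1] = 8 + 8 = 16, A[1][1] + B[1][1] = 3 + 6 = 9, A[1][2] + B[2][1] = 2 + 3 = 5) = 5 (attained at k = 2)
  C[1][2] = min over k of (A[1][0] + B[0][2] = 8 + 6 = 14, A[1][1] + B[1][2] = 3 + 9 = 12, A[1][2] + B[2][2] = 2 + 5 = 7) = 7 (attained at k = 2)
  C[2][0] = min over k of (A[2][0] + B[0][0] = -3 + 8 = 5, A[2][1] + B[1][0] = 1 + 0 = 1, A[2][2] + B[2][0] = 2 + 4 = 6) = 1 (attained at k = 1)
  C[2][1] = min over k of (A[2][0] + B[0][1] = -3 + 8 = 5, A[2][1] + B[1][1] = 1 + 6 = 7, A[2][2] + B[2][1] = 2 + 3 = 5) = 5 (attained at k = 0)
  C[2][2] = min over k of (A[2][0] + B[0][2] = -3 + 6 = 3, A[2][1] + B[1][2] = 1 + 9 = 10, A[2][2] + B[2][2] = 2 + 5 = 7) = 3 (attained at k = 0)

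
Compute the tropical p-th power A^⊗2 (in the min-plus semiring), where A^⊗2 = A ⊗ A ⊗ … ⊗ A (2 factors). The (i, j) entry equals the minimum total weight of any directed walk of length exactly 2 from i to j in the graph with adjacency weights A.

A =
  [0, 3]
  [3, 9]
A^⊗2 =
  [0, 3]
  [3, 6]

Each entry (A^⊗2)_ij equals the minimum over all length-2 walks i = v_0 → v_1 → … → v_2 = j of Σ_t A[v_t][v_{t+1}]. For example, for (i, j) = (0, 1) we minimise over 2 possible intermediate vertex sequences; the minimum is 3, attained along the walk 0 → 0 → 1.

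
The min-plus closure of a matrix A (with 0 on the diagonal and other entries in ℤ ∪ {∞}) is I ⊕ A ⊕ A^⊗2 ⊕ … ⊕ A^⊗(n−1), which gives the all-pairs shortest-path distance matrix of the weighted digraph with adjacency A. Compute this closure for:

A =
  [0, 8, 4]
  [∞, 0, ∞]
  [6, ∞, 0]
Closure =
  [0, 8, 4]
  [∞, 0, ∞]
  [6, 14, 0]

This is the Floyd-Warshall all-pairs shortest-path computation. For each intermediate vertex k = 0, 1, …, 2, update dist[i][j] ← min(dist[i][j], dist[i][k] + dist[k][j]). The final matrix gives, for each (i, j), the minimum total weight of any directed path from i to j (possibly empty when i = j).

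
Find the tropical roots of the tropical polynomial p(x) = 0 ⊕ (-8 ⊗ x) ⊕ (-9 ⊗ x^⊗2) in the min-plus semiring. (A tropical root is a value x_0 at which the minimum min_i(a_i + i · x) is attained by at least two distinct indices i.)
Roots: {1, 8}

Each tropical root is a break point of the lower envelope of the lines y = a_i + i · x (there are 3 lines, with slopes 0, 1, ..., 2). Only the lines that attain the minimum somewhere contribute to roots; other lines are dominated. Here the surviving (envelope) indices are i = 2, i = 1, i = 0.
Intersections between consecutive envelope lines give the roots: for adjacent envelope indices i < j the intersection is x = (a_i − a_j) / (j − i). Reading off the sorted break points: {1, 8}.
Verification: at each break x_0, at least two indices attain the minimum of min_i(a_i + i · x_0).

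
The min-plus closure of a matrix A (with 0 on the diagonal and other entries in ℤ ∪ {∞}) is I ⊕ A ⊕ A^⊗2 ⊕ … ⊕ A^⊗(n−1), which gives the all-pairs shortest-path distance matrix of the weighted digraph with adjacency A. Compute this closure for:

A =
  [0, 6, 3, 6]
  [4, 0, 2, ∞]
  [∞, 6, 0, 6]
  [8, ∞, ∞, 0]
Closure =
  [0, 6, 3, 6]
  [4, 0, 2, 8]
  [10, 6, 0, 6]
  [8, 14, 11, 0]

This is the Floyd-Warshall all-pairs shortest-path computation. For each intermediate vertex k = 0, 1, …, 3, update dist[i][j] ← min(dist[i][j], dist[i][k] + dist[k][j]). The final matrix gives, for each (i, j), the minimum total weight of any directed path from i to j (possibly empty when i = j).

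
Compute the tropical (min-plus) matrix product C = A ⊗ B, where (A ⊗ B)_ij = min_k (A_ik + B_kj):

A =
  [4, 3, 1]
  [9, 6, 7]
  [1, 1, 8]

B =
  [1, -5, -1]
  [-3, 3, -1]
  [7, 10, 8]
A ⊗ B =
  [0, -1, 2]
  [3, 4, 5]
  [-2, -4, 0]

Apply the min-plus product entry-by-entry:
  C[0][0] = min over k of (A[0][0] + B[0][0] = 4 + 1 = 5, A[0][1] + B[1][0] = 3 + -3 = 0, A[0][2] + B[2][0] = 1 + 7 = 8) = 0 (attained at k = 1)
  C[0][1] = min over k of (A[0][0] + B[0][1] = 4 + -5 = -1, A[0][1] + B[1][1] = 3 + 3 = 6, A[0][2] + B[2][1] = 1 + 10 = 11) = -1 (attained at k = 0)
  C[0][2] = min over k of (A[0][0] + B[0][2] = 4 + -1 = 3, A[0][1] + B[1][2] = 3 + -1 = 2, A[0][2] + B[2][2] = 1 + 8 = 9) = 2 (attained at k = 1)
  C[1][0] = min over k of (A[1][0] + B[0][0] = 9 + 1 = 10, A[1][1] + B[1][0] = 6 + -3 = 3, A[1][2] + B[2][0] = 7 + 7 = 14) = 3 (attained at k = 1)
  C[1][1] = min over k of (A[1][0] + B[0][1] = 9 + -5 = 4, A[1][1] + B[1][1] = 6 + 3 = 9, A[1][2] + B[2][1] = 7 + 10 = 17) = 4 (attained at k = 0)
  C[1][2] = min over k of (A[1][0] + B[0][2] = 9 + -1 = 8, A[1][1] + B[1][2] = 6 + -1 = 5, A[1][2] + B[2][2] = 7 + 8 = 15) = 5 (attained at k = 1)
  C[2][0] = min over k of (A[2][0] + B[0][0] = 1 + 1 = 2, A[2][1] + B[1][0] = 1 + -3 = -2, A[2][2] + B[2][0] = 8 + 7 = 15) = -2 (attained at k = 1)
  C[2][1] = min over k of (A[2][0] + B[0][1] = 1 + -5 = -4, A[2][1] + B[1][1] = 1 + 3 = 4, A[2][2] + B[2][1] = 8 + 10 = 18) = -4 (attained at k = 0)
  C[2][2] = min over k of (A[2][0] + B[0][2] = 1 + -1 = 0, A[2][1] + B[1][2] = 1 + -1 = 0, A[2][2] + B[2][2] = 8 + 8 = 16) = 0 (attained at k = 0)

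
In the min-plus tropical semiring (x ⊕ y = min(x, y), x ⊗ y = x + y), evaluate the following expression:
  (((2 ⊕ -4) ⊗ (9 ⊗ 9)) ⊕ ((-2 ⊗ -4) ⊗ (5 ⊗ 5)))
(((2 ⊕ -4) ⊗ (9 ⊗ 9)) ⊕ ((-2 ⊗ -4) ⊗ (5 ⊗ 5))) = 4

Expand innermost to outermost. Recall ⊕ takes the minimum of its arguments and ⊗ takes their sum. Working out the expression (((2 ⊕ -4) ⊗ (9 ⊗ 9)) ⊕ ((-2 ⊗ -4) ⊗ (5 ⊗ 5))) gives 4.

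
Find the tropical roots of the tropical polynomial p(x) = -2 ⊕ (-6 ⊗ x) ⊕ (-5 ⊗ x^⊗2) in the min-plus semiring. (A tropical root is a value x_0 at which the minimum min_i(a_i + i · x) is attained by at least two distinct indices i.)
Roots: {-1, 4}

Each tropical root is a break point of the lower envelope of the lines y = a_i + i · x (there are 3 lines, with slopes 0, 1, ..., 2). Only the lines that attain the minimum somewhere contribute to roots; other lines are dominated. Here the surviving (envelope) indices are i = 2, i = 1, i = 0.
Intersections between consecutive envelope lines give the roots: for adjacent envelope indices i < j the intersection is x = (a_i − a_j) / (j − i). Reading off the sorted break points: {-1, 4}.
Verification: at each break x_0, at least two indices attain the minimum of min_i(a_i + i · x_0).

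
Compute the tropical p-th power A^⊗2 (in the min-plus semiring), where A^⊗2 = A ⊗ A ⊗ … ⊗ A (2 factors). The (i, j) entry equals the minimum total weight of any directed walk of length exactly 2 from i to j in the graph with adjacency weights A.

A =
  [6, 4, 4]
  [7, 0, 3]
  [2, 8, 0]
A^⊗2 =
  [6, 4, 4]
  [5, 0, 3]
  [2, 6, 0]

Each entry (A^⊗2)_ij equals the minimum over all length-2 walks i = v_0 → v_1 → … → v_2 = j of Σ_t A[v_t][v_{t+1}]. For example, for (i, j) = (0, 2) we minimise over 3 possible intermediate vertex sequences; the minimum is 4, attained along the walk 0 → 2 → 2.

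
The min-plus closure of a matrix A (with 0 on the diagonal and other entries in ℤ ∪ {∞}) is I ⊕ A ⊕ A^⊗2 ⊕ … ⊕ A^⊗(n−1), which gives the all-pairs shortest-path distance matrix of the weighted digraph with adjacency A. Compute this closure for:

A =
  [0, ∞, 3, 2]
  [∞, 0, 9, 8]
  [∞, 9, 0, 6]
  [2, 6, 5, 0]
Closure =
  [0, 8, 3, 2]
  [10, 0, 9, 8]
  [8, 9, 0, 6]
  [2, 6, 5, 0]

This is the Floyd-Warshall all-pairs shortest-path computation. For each intermediate vertex k = 0, 1, …, 3, update dist[i][j] ← min(dist[i][j], dist[i][k] + dist[k][j]). The final matrix gives, for each (i, j), the minimum total weight of any directed path from i to j (possibly empty when i = j).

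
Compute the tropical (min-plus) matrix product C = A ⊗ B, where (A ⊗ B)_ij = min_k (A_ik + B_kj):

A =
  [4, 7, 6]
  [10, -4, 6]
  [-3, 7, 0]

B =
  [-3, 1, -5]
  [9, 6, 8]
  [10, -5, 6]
A ⊗ B =
  [1, 1, -1]
  [5, 1, 4]
  [-6, -5, -8]

Apply the min-plus product entry-by-entry:
  C[0][0] = min over k of (A[0][0] + B[0][0] = 4 + -3 = 1, A[0][1] + B[1][0] = 7 + 9 = 16, A[0][2] + B[2][0] = 6 + 10 = 16) = 1 (attained at k = 0)
  C[0][1] = min over k of (A[0][0] + B[0][1] = 4 + 1 = 5, A[0][1] + B[1][1] = 7 + 6 = 13, A[0][2] + B[2][1] = 6 + -5 = 1) = 1 (attained at k = 2)
  C[0][2] = min over k of (A[0][0] + B[0][2] = 4 + -5 = -1, A[0][1] + B[1][2] = 7 + 8 = 15, A[0][2] + B[2][2] = 6 + 6 = 12) = -1 (attained at k = 0)
  C[1][0] = min over k of (A[1][0] + B[0][0] = 10 + -3 = 7, A[1][1] + B[1][0] = -4 + 9 = 5, A[1][2] + B[2][0] = 6 + 10 = 16) = 5 (attained at k = 1)
  C[1][1] = min over k of (A[1][0] + B[0][1] = 10 + 1 = 11, A[1][1] + B[1][1] = -4 + 6 = 2, A[1][2] + B[2][1] = 6 + -5 = 1) = 1 (attained at k = 2)
  C[1][2] = min over k of (A[1][0] + B[0][2] = 10 + -5 = 5, A[1][1] + B[1][2] = -4 + 8 = 4, A[1][2] + B[2][2] = 6 + 6 = 12) = 4 (attained at k = 1)
  C[2][0] = min over k of (A[2][0] + B[0][0] = -3 + -3 = -6, A[2][1] + B[1][0] = 7 + 9 = 16, A[2][2] + B[2][0] = 0 + 10 = 10) = -6 (attained at k = 0)
  C[2][1] = min over k of (A[2][0] + B[0][1] = -3 + 1 = -2, A[2][1] + B[1][1] = 7 + 6 = 13, A[2][2] + B[2][1] = 0 + -5 = -5) = -5 (attained at k = 2)
  C[2][2] = min over k of (A[2][0] + B[0][2] = -3 + -5 = -8, A[2][1] + B[1][2] = 7 + 8 = 15, A[2][2] + B[2][2] = 0 + 6 = 6) = -8 (attained at k = 0)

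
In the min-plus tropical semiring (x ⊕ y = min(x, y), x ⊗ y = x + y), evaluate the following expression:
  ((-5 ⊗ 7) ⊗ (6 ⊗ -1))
((-5 ⊗ 7) ⊗ (6 ⊗ -1)) = 7

Expand innermost to outermost. Recall ⊕ takes the minimum of its arguments and ⊗ takes their sum. Working out the expression ((-5 ⊗ 7) ⊗ (6 ⊗ -1)) gives 7.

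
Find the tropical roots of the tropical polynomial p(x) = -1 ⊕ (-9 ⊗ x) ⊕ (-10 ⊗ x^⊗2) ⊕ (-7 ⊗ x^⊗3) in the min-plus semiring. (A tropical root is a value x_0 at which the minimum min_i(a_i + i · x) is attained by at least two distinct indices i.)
Roots: {-3, 1, 8}

Each tropical root is a break point of the lower envelope of the lines y = a_i + i · x (there are 4 lines, with slopes 0, 1, ..., 3). Only the lines that attain the minimum somewhere contribute to roots; other lines are dominated. Here the surviving (envelope) indices are i = 3, i = 2, i = 1, i = 0.
Intersections between consecutive envelope lines give the roots: for adjacent envelope indices i < j the intersection is x = (a_i − a_j) / (j − i). Reading off the sorted break points: {-3, 1, 8}.
Verification: at each break x_0, at least two indices attain the minimum of min_i(a_i + i · x_0).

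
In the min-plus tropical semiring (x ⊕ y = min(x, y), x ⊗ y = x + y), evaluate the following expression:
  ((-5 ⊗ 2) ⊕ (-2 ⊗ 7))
((-5 ⊗ 2) ⊕ (-2 ⊗ 7)) = -3

Expand innermost to outermost. Recall ⊕ takes the minimum of its arguments and ⊗ takes their sum. Working out the expression ((-5 ⊗ 2) ⊕ (-2 ⊗ 7)) gives -3.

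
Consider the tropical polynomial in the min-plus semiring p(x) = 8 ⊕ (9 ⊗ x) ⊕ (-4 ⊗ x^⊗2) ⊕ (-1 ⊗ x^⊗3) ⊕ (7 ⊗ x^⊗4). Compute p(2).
p(2) = 0

A tropical monomial a ⊗ x^⊗i evaluates to a + i · x. Evaluating each term at x = 2:
  Term 0 contributes 8 + 0 · 2 = 8
  Term 1 contributes 9 + 1 · 2 = 11
  Term 2 contributes -4 + 2 · 2 = 0
  Term 3 contributes -1 + 3 · 2 = 5
  Term 4 contributes 7 + 4 · 2 = 15
p(2) = ⊕ of these = min[8, 11, 0, 5, 15] = 0.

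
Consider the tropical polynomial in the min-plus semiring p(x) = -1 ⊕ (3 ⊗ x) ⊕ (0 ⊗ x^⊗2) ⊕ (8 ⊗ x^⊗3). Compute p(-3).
p(-3) = -6

A tropical monomial a ⊗ x^⊗i evaluates to a + i · x. Evaluating each term at x = -3:
  Term 0 contributes -1 + 0 · -3 = -1
  Term 1 contributes 3 + 1 · -3 = 0
  Term 2 contributes 0 + 2 · -3 = -6
  Term 3 contributes 8 + 3 · -3 = -1
p(-3) = ⊕ of these = min[-1, 0, -6, -1] = -6.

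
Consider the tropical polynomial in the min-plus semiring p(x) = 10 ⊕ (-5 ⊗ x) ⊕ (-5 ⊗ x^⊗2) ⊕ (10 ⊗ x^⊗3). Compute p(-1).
p(-1) = -7

A tropical monomial a ⊗ x^⊗i evaluates to a + i · x. Evaluating each term at x = -1:
  Term 0 contributes 10 + 0 · -1 = 10
  Term 1 contributes -5 + 1 · -1 = -6
  Term 2 contributes -5 + 2 · -1 = -7
  Term 3 contributes 10 + 3 · -1 = 7
p(-1) = ⊕ of these = min[10, -6, -7, 7] = -7.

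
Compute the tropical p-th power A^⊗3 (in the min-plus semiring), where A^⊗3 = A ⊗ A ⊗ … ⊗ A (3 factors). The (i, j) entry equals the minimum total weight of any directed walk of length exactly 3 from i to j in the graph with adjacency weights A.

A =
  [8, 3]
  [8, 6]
A^⊗3 =
  [17, 14]
  [19, 17]

Each entry (A^⊗3)_ij equals the minimum over all length-3 walks i = v_0 → v_1 → … → v_3 = j of Σ_t A[v_t][v_{t+1}]. For example, for (i, j) = (0, 1) we minimise over 4 possible intermediate vertex sequences; the minimum is 14, attained along the walk 0 → 1 → 0 → 1.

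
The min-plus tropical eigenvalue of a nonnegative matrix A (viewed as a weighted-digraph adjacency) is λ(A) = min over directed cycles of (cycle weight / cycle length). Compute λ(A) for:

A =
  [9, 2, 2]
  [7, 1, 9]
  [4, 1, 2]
λ(A) = 1

Enumerate directed cycles and compute their means (weight / length). Sample:
  cycle 0 → 0: weight = 9, length = 1, mean = 9/1 ≈ 9.000
  cycle 1 → 1: weight = 1, length = 1, mean = 1/1 ≈ 1.000
  cycle 2 → 2: weight = 2, length = 1, mean = 2/1 ≈ 2.000
  cycle 0 → 1 → 0: weight = 9, length = 2, mean = 9/2 ≈ 4.500
  cycle 0 → 2 → 0: weight = 6, length = 2, mean = 6/2 ≈ 3.000
  cycle 1 → 0 → 1: weight = 9, length = 2, mean = 9/2 ≈ 4.500
Minimum mean = 1.000, attained e.g. along the cycle 1 → 1 with weight 1 and length 1. So λ(A) = 1/1 = 1.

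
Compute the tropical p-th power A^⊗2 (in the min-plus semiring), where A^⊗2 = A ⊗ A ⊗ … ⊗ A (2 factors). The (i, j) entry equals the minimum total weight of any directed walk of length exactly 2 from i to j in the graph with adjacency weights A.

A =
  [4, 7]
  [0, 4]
A^⊗2 =
  [7, 11]
  [4, 7]

Each entry (A^⊗2)_ij equals the minimum over all length-2 walks i = v_0 → v_1 → … → v_2 = j of Σ_t A[v_t][v_{t+1}]. For example, for (i, j) = (0, 1) we minimise over 2 possible intermediate vertex sequences; the minimum is 11, attained along the walk 0 → 0 → 1.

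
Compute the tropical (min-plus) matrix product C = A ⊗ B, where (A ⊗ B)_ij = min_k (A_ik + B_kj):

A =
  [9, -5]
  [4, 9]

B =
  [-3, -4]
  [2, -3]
A ⊗ B =
  [-3, -8]
  [1, 0]

Apply the min-plus product entry-by-entry:
  C[0][0] = min over k of (A[0][0] + B[0][0] = 9 + -3 = 6, A[0][1] + B[1][0] = -5 + 2 = -3) = -3 (attained at k = 1)
  C[0][1] = min over k of (A[0][0] + B[0][1] = 9 + -4 = 5, A[0][1] + B[1][1] = -5 + -3 = -8) = -8 (attained at k = 1)
  C[1][0] = min over k of (A[1][0] + B[0][0] = 4 + -3 = 1, A[1][1] + B[1][0] = 9 + 2 = 11) = 1 (attained at k = 0)
  C[1][1] = min over k of (A[1][0] + B[0][1] = 4 + -4 = 0, A[1][1] + B[1][1] = 9 + -3 = 6) = 0 (attained at k = 0)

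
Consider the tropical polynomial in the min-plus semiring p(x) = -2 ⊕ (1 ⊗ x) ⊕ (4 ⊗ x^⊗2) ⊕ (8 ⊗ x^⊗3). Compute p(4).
p(4) = -2

A tropical monomial a ⊗ x^⊗i evaluates to a + i · x. Evaluating each term at x = 4:
  Term 0 contributes -2 + 0 · 4 = -2
  Term 1 contributes 1 + 1 · 4 = 5
  Term 2 contributes 4 + 2 · 4 = 12
  Term 3 contributes 8 + 3 · 4 = 20
p(4) = ⊕ of these = min[-2, 5, 12, 20] = -2.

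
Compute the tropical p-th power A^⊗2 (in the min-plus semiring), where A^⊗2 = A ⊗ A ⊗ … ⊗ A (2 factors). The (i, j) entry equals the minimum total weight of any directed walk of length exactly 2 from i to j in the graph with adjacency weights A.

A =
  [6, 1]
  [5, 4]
A^⊗2 =
  [6, 5]
  [9, 6]

Each entry (A^⊗2)_ij equals the minimum over all length-2 walks i = v_0 → v_1 → … → v_2 = j of Σ_t A[v_t][v_{t+1}]. For example, for (i, j) = (0, 1) we minimise over 2 possible intermediate vertex sequences; the minimum is 5, attained along the walk 0 → 1 → 1.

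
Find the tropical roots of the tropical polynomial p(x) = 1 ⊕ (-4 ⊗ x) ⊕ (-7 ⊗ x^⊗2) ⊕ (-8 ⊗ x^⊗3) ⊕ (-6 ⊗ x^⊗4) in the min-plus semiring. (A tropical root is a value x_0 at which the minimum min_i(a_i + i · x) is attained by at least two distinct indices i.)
Roots: {-2, 1, 3, 5}

Each tropical root is a break point of the lower envelope of the lines y = a_i + i · x (there are 5 lines, with slopes 0, 1, ..., 4). Only the lines that attain the minimum somewhere contribute to roots; other lines are dominated. Here the surviving (envelope) indices are i = 4, i = 3, i = 2, i = 1, i = 0.
Intersections between consecutive envelope lines give the roots: for adjacent envelope indices i < j the intersection is x = (a_i − a_j) / (j − i). Reading off the sorted break points: {-2, 1, 3, 5}.
Verification: at each break x_0, at least two indices attain the minimum of min_i(a_i + i · x_0).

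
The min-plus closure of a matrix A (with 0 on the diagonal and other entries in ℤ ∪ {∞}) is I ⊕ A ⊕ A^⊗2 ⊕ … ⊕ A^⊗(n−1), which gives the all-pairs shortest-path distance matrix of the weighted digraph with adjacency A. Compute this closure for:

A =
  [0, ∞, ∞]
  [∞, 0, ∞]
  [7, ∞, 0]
Closure =
  [0, ∞, ∞]
  [∞, 0, ∞]
  [7, ∞, 0]

This is the Floyd-Warshall all-pairs shortest-path computation. For each intermediate vertex k = 0, 1, …, 2, update dist[i][j] ← min(dist[i][j], dist[i][k] + dist[k][j]). The final matrix gives, for each (i, j), the minimum total weight of any directed path from i to j (possibly empty when i = j).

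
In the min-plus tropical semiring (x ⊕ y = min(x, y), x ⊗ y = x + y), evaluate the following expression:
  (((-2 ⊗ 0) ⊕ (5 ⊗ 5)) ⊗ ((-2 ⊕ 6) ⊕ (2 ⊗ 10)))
(((-2 ⊗ 0) ⊕ (5 ⊗ 5)) ⊗ ((-2 ⊕ 6) ⊕ (2 ⊗ 10))) = -4

Expand innermost to outermost. Recall ⊕ takes the minimum of its arguments and ⊗ takes their sum. Working out the expression (((-2 ⊗ 0) ⊕ (5 ⊗ 5)) ⊗ ((-2 ⊕ 6) ⊕ (2 ⊗ 10))) gives -4.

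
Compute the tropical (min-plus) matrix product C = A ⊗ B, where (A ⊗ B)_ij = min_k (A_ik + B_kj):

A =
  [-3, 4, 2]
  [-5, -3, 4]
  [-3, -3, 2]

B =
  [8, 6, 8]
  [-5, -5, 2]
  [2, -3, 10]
A ⊗ B =
  [-1, -1, 5]
  [-8, -8, -1]
  [-8, -8, -1]

Apply the min-plus product entry-by-entry:
  C[0][0] = min over k of (A[0][0] + B[0][0] = -3 + 8 = 5, A[0][1] + B[1][0] = 4 + -5 = -1, A[0][2] + B[2][0] = 2 + 2 = 4) = -1 (attained at k = 1)
  C[0][1] = min over k of (A[0][0] + B[0][1] = -3 + 6 = 3, A[0][1] + B[1][1] = 4 + -5 = -1, A[0][2] + B[2][1] = 2 + -3 = -1) = -1 (attained at k = 1)
  C[0][2] = min over k of (A[0][0] + B[0][2] = -3 + 8 = 5, A[0][1] + B[1][2] = 4 + 2 = 6, A[0][2] + B[2][2] = 2 + 10 = 12) = 5 (attained at k = 0)
  C[1][0] = min over k of (A[1][0] + B[0][0] = -5 + 8 = 3, A[1][1] + B[1][0] = -3 + -5 = -8, A[1][2] + B[2][0] = 4 + 2 = 6) = -8 (attained at k = 1)
  C[1][1] = min over k of (A[1][0] + B[0][1] = -5 + 6 = 1, A[1][1] + B[1][1] = -3 + -5 = -8, A[1][2] + B[2][1] = 4 + -3 = 1) = -8 (attained at k = 1)
  C[1][2] = min over k of (A[1][0] + B[0][2] = -5 + 8 = 3, A[1][1] + B[1][2] = -3 + 2 = -1, A[1][2] + B[2][2] = 4 + 10 = 14) = -1 (attained at k = 1)
  C[2][0] = min over k of (A[2][0] + B[0][0] = -3 + 8 = 5, A[2][1] + B[1][0] = -3 + -5 = -8, A[2][2] + B[2][0] = 2 + 2 = 4) = -8 (attained at k = 1)
  C[2][1] = min over k of (A[2][0] + B[0][1] = -3 + 6 = 3, A[2][1] + B[1][1] = -3 + -5 = -8, A[2][2] + B[2][1] = 2 + -3 = -1) = -8 (attained at k = 1)
  C[2][2] = min over k of (A[2][0] + B[0][2] = -3 + 8 = 5, A[2][1] + B[1][2] = -3 + 2 = -1, A[2][2] + B[2][2] = 2 + 10 = 12) = -1 (attained at k = 1)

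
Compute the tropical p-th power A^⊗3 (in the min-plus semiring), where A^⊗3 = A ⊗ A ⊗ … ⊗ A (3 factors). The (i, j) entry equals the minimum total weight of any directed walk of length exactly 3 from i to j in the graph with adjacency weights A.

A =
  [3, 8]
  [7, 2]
A^⊗3 =
  [9, 12]
  [11, 6]

Each entry (A^⊗3)_ij equals the minimum over all length-3 walks i = v_0 → v_1 → … → v_3 = j of Σ_t A[v_t][v_{t+1}]. For example, for (i, j) = (0, 1) we minimise over 4 possible intermediate vertex sequences; the minimum is 12, attained along the walk 0 → 1 → 1 → 1.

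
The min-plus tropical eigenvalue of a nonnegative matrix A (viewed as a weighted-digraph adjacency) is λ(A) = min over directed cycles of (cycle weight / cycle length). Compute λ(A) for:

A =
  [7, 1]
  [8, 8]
λ(A) = 9/2

Enumerate directed cycles and compute their means (weight / length). Sample:
  cycle 0 → 0: weight = 7, length = 1, mean = 7/1 ≈ 7.000
  cycle 1 → 1: weight = 8, length = 1, mean = 8/1 ≈ 8.000
  cycle 0 → 1 → 0: weight = 9, length = 2, mean = 9/2 ≈ 4.500
  cycle 1 → 0 → 1: weight = 9, length = 2, mean = 9/2 ≈ 4.500
Minimum mean = 4.500, attained e.g. along the cycle 0 → 1 → 0 with weight 9 and length 2. So λ(A) = 9/2 = 9/2.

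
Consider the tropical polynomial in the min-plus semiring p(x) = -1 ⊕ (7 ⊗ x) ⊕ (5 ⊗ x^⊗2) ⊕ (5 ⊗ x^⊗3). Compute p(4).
p(4) = -1

A tropical monomial a ⊗ x^⊗i evaluates to a + i · x. Evaluating each term at x = 4:
  Term 0 contributes -1 + 0 · 4 = -1
  Term 1 contributes 7 + 1 · 4 = 11
  Term 2 contributes 5 + 2 · 4 = 13
  Term 3 contributes 5 + 3 · 4 = 17
p(4) = ⊕ of these = min[-1, 11, 13, 17] = -1.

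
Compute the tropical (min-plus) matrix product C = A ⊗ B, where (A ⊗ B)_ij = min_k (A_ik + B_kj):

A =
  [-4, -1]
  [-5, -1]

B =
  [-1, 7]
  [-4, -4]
A ⊗ B =
  [-5, -5]
  [-6, -5]

Apply the min-plus product entry-by-entry:
  C[0][0] = min over k of (A[0][0] + B[0][0] = -4 + -1 = -5, A[0][1] + B[1][0] = -1 + -4 = -5) = -5 (attained at k = 0)
  C[0][1] = min over k of (A[0][0] + B[0][1] = -4 + 7 = 3, A[0][1] + B[1][1] = -1 + -4 = -5) = -5 (attained at k = 1)
  C[1][0] = min over k of (A[1][0] + B[0][0] = -5 + -1 = -6, A[1][1] + B[1][0] = -1 + -4 = -5) = -6 (attained at k = 0)
  C[1][1] = min over k of (A[1][0] + B[0][1] = -5 + 7 = 2, A[1][1] + B[1][1] = -1 + -4 = -5) = -5 (attained at k = 1)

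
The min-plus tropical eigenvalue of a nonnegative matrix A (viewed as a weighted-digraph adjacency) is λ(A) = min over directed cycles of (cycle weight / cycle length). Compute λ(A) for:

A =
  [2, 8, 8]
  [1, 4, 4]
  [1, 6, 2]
λ(A) = 2

Enumerate directed cycles and compute their means (weight / length). Sample:
  cycle 0 → 0: weight = 2, length = 1, mean = 2/1 ≈ 2.000
  cycle 1 → 1: weight = 4, length = 1, mean = 4/1 ≈ 4.000
  cycle 2 → 2: weight = 2, length = 1, mean = 2/1 ≈ 2.000
  cycle 0 → 1 → 0: weight = 9, length = 2, mean = 9/2 ≈ 4.500
  cycle 0 → 2 → 0: weight = 9, length = 2, mean = 9/2 ≈ 4.500
  cycle 1 → 0 → 1: weight = 9, length = 2, mean = 9/2 ≈ 4.500
Minimum mean = 2.000, attained e.g. along the cycle 0 → 0 with weight 2 and length 1. So λ(A) = 2/1 = 2.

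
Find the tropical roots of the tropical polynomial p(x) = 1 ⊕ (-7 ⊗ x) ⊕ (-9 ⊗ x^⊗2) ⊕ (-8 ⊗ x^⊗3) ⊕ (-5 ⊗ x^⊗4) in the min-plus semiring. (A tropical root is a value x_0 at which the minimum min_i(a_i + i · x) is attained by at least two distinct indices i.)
Roots: {-3, -1, 2, 8}

Each tropical root is a break point of the lower envelope of the lines y = a_i + i · x (there are 5 lines, with slopes 0, 1, ..., 4). Only the lines that attain the minimum somewhere contribute to roots; other lines are dominated. Here the surviving (envelope) indices are i = 4, i = 3, i = 2, i = 1, i = 0.
Intersections between consecutive envelope lines give the roots: for adjacent envelope indices i < j the intersection is x = (a_i − a_j) / (j − i). Reading off the sorted break points: {-3, -1, 2, 8}.
Verification: at each break x_0, at least two indices attain the minimum of min_i(a_i + i · x_0).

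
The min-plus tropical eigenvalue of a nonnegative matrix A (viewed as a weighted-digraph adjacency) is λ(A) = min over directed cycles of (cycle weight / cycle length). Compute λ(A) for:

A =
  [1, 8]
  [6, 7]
λ(A) = 1

Enumerate directed cycles and compute their means (weight / length). Sample:
  cycle 0 → 0: weight = 1, length = 1, mean = 1/1 ≈ 1.000
  cycle 1 → 1: weight = 7, length = 1, mean = 7/1 ≈ 7.000
  cycle 0 → 1 → 0: weight = 14, length = 2, mean = 14/2 ≈ 7.000
  cycle 1 → 0 → 1: weight = 14, length = 2, mean = 14/2 ≈ 7.000
Minimum mean = 1.000, attained e.g. along the cycle 0 → 0 with weight 1 and length 1. So λ(A) = 1/1 = 1.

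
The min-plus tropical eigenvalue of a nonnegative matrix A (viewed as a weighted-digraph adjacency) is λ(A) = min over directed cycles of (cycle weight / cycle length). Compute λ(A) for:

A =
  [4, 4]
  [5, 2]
λ(A) = 2

Enumerate directed cycles and compute their means (weight / length). Sample:
  cycle 0 → 0: weight = 4, length = 1, mean = 4/1 ≈ 4.000
  cycle 1 → 1: weight = 2, length = 1, mean = 2/1 ≈ 2.000
  cycle 0 → 1 → 0: weight = 9, length = 2, mean = 9/2 ≈ 4.500
  cycle 1 → 0 → 1: weight = 9, length = 2, mean = 9/2 ≈ 4.500
Minimum mean = 2.000, attained e.g. along the cycle 1 → 1 with weight 2 and length 1. So λ(A) = 2/1 = 2.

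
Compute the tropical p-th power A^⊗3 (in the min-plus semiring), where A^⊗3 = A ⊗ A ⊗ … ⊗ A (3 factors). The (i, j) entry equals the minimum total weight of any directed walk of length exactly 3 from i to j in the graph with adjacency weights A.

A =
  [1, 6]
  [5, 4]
A^⊗3 =
  [3, 8]
  [7, 12]

Each entry (A^⊗3)_ij equals the minimum over all length-3 walks i = v_0 → v_1 → … → v_3 = j of Σ_t A[v_t][v_{t+1}]. For example, for (i, j) = (0, 1) we minimise over 4 possible intermediate vertex sequences; the minimum is 8, attained along the walk 0 → 0 → 0 → 1.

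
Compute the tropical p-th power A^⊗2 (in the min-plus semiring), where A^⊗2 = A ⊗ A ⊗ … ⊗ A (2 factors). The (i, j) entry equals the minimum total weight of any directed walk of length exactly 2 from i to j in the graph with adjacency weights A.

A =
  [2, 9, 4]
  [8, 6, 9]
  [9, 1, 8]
A^⊗2 =
  [4, 5, 6]
  [10, 10, 12]
  [9, 7, 10]

Each entry (A^⊗2)_ij equals the minimum over all length-2 walks i = v_0 → v_1 → … → v_2 = j of Σ_t A[v_t][v_{t+1}]. For example, for (i, j) = (0, 2) we minimise over 3 possible intermediate vertex sequences; the minimum is 6, attained along the walk 0 → 0 → 2.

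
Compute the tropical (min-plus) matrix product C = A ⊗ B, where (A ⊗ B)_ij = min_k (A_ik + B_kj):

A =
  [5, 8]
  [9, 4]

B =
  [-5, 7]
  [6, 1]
A ⊗ B =
  [0, 9]
  [4, 5]

Apply the min-plus product entry-by-entry:
  C[0][0] = min over k of (A[0][0] + B[0][0] = 5 + -5 = 0, A[0][1] + B[1][0] = 8 + 6 = 14) = 0 (attained at k = 0)
  C[0][1] = min over k of (A[0][0] + B[0][1] = 5 + 7 = 12, A[0][1] + B[1][1] = 8 + 1 = 9) = 9 (attained at k = 1)
  C[1][0] = min over k of (A[1][0] + B[0][0] = 9 + -5 = 4, A[1][1] + B[1][0] = 4 + 6 = 10) = 4 (attained at k = 0)
  C[1][1] = min over k of (A[1][0] + B[0][1] = 9 + 7 = 16, A[1][1] + B[1][1] = 4 + 1 = 5) = 5 (attained at k = 1)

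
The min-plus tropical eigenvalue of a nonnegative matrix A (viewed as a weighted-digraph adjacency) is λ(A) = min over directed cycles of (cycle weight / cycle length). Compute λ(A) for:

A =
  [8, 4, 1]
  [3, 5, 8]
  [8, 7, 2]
λ(A) = 2

Enumerate directed cycles and compute their means (weight / length). Sample:
  cycle 0 → 0: weight = 8, length = 1, mean = 8/1 ≈ 8.000
  cycle 1 → 1: weight = 5, length = 1, mean = 5/1 ≈ 5.000
  cycle 2 → 2: weight = 2, length = 1, mean = 2/1 ≈ 2.000
  cycle 0 → 1 → 0: weight = 7, length = 2, mean = 7/2 ≈ 3.500
  cycle 0 → 2 → 0: weight = 9, length = 2, mean = 9/2 ≈ 4.500
  cycle 1 → 0 → 1: weight = 7, length = 2, mean = 7/2 ≈ 3.500
Minimum mean = 2.000, attained e.g. along the cycle 2 → 2 with weight 2 and length 1. So λ(A) = 2/1 = 2.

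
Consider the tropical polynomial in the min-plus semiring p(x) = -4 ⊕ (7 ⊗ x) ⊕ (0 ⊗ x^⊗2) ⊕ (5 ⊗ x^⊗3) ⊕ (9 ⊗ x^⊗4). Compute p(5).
p(5) = -4

A tropical monomial a ⊗ x^⊗i evaluates to a + i · x. Evaluating each term at x = 5:
  Term 0 contributes -4 + 0 · 5 = -4
  Term 1 contributes 7 + 1 · 5 = 12
  Term 2 contributes 0 + 2 · 5 = 10
  Term 3 contributes 5 + 3 · 5 = 20
  Term 4 contributes 9 + 4 · 5 = 29
p(5) = ⊕ of these = min[-4, 12, 10, 20, 29] = -4.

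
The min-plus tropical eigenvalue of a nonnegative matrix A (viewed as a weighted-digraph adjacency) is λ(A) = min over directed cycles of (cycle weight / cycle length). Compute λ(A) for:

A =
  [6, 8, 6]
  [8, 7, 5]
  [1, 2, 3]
λ(A) = 3

Enumerate directed cycles and compute their means (weight / length). Sample:
  cycle 0 → 0: weight = 6, length = 1, mean = 6/1 ≈ 6.000
  cycle 1 → 1: weight = 7, length = 1, mean = 7/1 ≈ 7.000
  cycle 2 → 2: weight = 3, length = 1, mean = 3/1 ≈ 3.000
  cycle 0 → 1 → 0: weight = 16, length = 2, mean = 16/2 ≈ 8.000
  cycle 0 → 2 → 0: weight = 7, length = 2, mean = 7/2 ≈ 3.500
  cycle 1 → 0 → 1: weight = 16, length = 2, mean = 16/2 ≈ 8.000
Minimum mean = 3.000, attained e.g. along the cycle 2 → 2 with weight 3 and length 1. So λ(A) = 3/1 = 3.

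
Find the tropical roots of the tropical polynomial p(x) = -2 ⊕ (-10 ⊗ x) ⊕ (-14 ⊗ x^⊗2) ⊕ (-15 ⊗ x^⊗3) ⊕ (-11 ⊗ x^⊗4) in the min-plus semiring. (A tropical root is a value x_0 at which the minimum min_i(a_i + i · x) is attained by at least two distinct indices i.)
Roots: {-4, 1, 4, 8}

Each tropical root is a break point of the lower envelope of the lines y = a_i + i · x (there are 5 lines, with slopes 0, 1, ..., 4). Only the lines that attain the minimum somewhere contribute to roots; other lines are dominated. Here the surviving (envelope) indices are i = 4, i = 3, i = 2, i = 1, i = 0.
Intersections between consecutive envelope lines give the roots: for adjacent envelope indices i < j the intersection is x = (a_i − a_j) / (j − i). Reading off the sorted break points: {-4, 1, 4, 8}.
Verification: at each break x_0, at least two indices attain the minimum of min_i(a_i + i · x_0).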